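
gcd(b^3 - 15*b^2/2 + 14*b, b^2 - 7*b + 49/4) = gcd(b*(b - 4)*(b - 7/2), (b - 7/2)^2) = b - 7/2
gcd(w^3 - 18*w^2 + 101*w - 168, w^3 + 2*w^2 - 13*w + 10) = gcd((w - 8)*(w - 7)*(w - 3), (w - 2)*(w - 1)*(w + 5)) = 1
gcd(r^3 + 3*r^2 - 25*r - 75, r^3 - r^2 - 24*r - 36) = r + 3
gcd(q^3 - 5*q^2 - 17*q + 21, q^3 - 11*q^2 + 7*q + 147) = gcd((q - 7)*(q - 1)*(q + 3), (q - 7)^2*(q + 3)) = q^2 - 4*q - 21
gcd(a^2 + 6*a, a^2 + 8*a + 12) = a + 6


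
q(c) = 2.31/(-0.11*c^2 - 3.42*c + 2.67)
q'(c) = 2.31*(0.22*c + 3.42)/(-0.11*c^2 - 3.42*c + 2.67)^2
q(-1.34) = 0.33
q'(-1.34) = 0.15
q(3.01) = -0.27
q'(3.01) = 0.13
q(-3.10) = 0.19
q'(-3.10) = 0.04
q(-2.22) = 0.24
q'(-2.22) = 0.07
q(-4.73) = 0.14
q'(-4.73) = 0.02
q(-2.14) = 0.24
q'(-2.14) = 0.08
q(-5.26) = 0.13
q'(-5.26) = 0.02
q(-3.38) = 0.18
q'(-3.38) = 0.04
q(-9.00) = 0.09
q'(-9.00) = 0.01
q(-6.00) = 0.12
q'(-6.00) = 0.01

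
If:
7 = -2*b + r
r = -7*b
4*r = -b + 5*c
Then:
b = -7/9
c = 21/5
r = 49/9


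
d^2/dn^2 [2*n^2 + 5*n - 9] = 4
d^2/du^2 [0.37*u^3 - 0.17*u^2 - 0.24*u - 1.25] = 2.22*u - 0.34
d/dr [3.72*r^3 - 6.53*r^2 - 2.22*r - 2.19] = 11.16*r^2 - 13.06*r - 2.22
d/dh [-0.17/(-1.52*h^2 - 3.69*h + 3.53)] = (-0.5168*h - 0.6273)/(1.52*h^2 + 3.69*h - 3.53)^2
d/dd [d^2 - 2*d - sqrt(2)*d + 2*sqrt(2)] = 2*d - 2 - sqrt(2)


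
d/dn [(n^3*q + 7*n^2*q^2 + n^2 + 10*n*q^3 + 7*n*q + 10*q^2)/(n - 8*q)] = (2*n^3*q - 17*n^2*q^2 + n^2 - 112*n*q^3 - 16*n*q - 80*q^4 - 66*q^2)/(n^2 - 16*n*q + 64*q^2)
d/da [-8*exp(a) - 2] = -8*exp(a)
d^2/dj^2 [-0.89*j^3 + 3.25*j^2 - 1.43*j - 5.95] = 6.5 - 5.34*j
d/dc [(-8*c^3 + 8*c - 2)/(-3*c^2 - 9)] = 4*(2*c^4 + 20*c^2 - c - 6)/(3*(c^4 + 6*c^2 + 9))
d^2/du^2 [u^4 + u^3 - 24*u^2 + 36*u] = 12*u^2 + 6*u - 48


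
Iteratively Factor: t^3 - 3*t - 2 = (t - 2)*(t^2 + 2*t + 1) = (t - 2)*(t + 1)*(t + 1)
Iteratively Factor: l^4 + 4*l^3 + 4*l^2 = (l + 2)*(l^3 + 2*l^2) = (l + 2)^2*(l^2) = l*(l + 2)^2*(l)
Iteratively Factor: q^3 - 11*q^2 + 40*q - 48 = (q - 4)*(q^2 - 7*q + 12) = (q - 4)^2*(q - 3)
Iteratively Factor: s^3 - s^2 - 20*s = (s)*(s^2 - s - 20) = s*(s + 4)*(s - 5)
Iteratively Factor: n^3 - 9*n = (n - 3)*(n^2 + 3*n) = n*(n - 3)*(n + 3)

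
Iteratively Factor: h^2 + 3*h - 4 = (h + 4)*(h - 1)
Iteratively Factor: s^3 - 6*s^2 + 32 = (s - 4)*(s^2 - 2*s - 8) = (s - 4)*(s + 2)*(s - 4)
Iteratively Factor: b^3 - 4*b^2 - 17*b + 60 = (b + 4)*(b^2 - 8*b + 15) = (b - 3)*(b + 4)*(b - 5)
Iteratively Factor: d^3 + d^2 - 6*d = (d)*(d^2 + d - 6) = d*(d + 3)*(d - 2)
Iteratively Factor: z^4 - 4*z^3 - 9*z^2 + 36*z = (z + 3)*(z^3 - 7*z^2 + 12*z) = z*(z + 3)*(z^2 - 7*z + 12) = z*(z - 4)*(z + 3)*(z - 3)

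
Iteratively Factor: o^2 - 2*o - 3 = (o - 3)*(o + 1)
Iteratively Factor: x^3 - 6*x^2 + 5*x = (x - 1)*(x^2 - 5*x) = x*(x - 1)*(x - 5)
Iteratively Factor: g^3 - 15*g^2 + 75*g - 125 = (g - 5)*(g^2 - 10*g + 25) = (g - 5)^2*(g - 5)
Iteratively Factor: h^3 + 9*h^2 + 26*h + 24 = (h + 3)*(h^2 + 6*h + 8) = (h + 2)*(h + 3)*(h + 4)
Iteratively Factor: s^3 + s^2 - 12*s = (s - 3)*(s^2 + 4*s) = (s - 3)*(s + 4)*(s)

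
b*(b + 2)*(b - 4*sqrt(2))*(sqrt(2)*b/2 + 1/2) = sqrt(2)*b^4/2 - 7*b^3/2 + sqrt(2)*b^3 - 7*b^2 - 2*sqrt(2)*b^2 - 4*sqrt(2)*b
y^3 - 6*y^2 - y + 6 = (y - 6)*(y - 1)*(y + 1)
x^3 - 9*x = x*(x - 3)*(x + 3)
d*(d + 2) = d^2 + 2*d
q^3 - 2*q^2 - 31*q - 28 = (q - 7)*(q + 1)*(q + 4)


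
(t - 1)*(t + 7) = t^2 + 6*t - 7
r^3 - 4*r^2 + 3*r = r*(r - 3)*(r - 1)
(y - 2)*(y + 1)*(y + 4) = y^3 + 3*y^2 - 6*y - 8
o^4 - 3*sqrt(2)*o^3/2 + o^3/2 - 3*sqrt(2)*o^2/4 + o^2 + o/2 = o*(o + 1/2)*(o - sqrt(2))*(o - sqrt(2)/2)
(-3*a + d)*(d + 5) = -3*a*d - 15*a + d^2 + 5*d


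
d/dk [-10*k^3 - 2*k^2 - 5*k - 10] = -30*k^2 - 4*k - 5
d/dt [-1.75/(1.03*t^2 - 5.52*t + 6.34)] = (3.605*t - 9.66)/(1.03*t^2 - 5.52*t + 6.34)^2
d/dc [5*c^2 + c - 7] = 10*c + 1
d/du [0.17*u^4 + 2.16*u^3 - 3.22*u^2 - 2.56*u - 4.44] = 0.68*u^3 + 6.48*u^2 - 6.44*u - 2.56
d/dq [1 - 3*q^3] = -9*q^2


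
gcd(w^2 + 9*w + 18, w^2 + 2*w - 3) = w + 3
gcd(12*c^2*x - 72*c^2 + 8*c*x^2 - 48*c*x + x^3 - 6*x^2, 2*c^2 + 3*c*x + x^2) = 2*c + x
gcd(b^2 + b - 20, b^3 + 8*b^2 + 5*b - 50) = b + 5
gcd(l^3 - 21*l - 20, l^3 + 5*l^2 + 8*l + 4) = l + 1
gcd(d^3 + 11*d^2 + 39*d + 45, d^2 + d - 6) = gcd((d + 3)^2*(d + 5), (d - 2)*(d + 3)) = d + 3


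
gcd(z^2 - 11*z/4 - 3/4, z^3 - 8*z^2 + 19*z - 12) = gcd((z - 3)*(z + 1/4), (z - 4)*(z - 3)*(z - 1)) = z - 3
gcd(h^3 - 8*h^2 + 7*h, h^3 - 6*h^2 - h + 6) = h - 1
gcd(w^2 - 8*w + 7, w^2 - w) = w - 1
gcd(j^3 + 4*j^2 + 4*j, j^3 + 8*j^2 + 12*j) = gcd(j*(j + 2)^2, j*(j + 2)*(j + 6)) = j^2 + 2*j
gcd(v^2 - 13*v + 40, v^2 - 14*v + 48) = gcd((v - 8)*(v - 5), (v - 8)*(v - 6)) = v - 8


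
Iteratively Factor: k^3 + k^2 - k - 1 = (k + 1)*(k^2 - 1) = (k - 1)*(k + 1)*(k + 1)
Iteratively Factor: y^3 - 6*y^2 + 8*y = (y - 2)*(y^2 - 4*y) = y*(y - 2)*(y - 4)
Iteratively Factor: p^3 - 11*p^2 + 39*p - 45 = (p - 3)*(p^2 - 8*p + 15) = (p - 5)*(p - 3)*(p - 3)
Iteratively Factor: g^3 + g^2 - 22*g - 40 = (g + 4)*(g^2 - 3*g - 10) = (g + 2)*(g + 4)*(g - 5)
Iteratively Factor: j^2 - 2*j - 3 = (j + 1)*(j - 3)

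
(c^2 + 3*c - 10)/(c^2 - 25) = (c - 2)/(c - 5)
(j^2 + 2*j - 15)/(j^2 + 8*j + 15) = (j - 3)/(j + 3)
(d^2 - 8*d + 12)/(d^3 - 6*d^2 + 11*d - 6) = (d - 6)/(d^2 - 4*d + 3)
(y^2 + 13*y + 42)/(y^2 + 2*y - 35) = (y + 6)/(y - 5)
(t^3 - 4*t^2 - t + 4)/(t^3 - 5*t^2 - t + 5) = (t - 4)/(t - 5)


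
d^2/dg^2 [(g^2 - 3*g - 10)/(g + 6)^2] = 6*(14 - 5*g)/(g^4 + 24*g^3 + 216*g^2 + 864*g + 1296)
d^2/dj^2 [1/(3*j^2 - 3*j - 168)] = 2*(j^2 - j - (2*j - 1)^2 - 56)/(3*(-j^2 + j + 56)^3)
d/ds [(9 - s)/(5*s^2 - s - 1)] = (-5*s^2 + s + (s - 9)*(10*s - 1) + 1)/(-5*s^2 + s + 1)^2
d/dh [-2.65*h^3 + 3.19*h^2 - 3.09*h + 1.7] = -7.95*h^2 + 6.38*h - 3.09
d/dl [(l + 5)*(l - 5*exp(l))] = l - (l + 5)*(5*exp(l) - 1) - 5*exp(l)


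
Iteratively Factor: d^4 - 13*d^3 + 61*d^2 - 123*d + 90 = (d - 3)*(d^3 - 10*d^2 + 31*d - 30) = (d - 3)*(d - 2)*(d^2 - 8*d + 15) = (d - 3)^2*(d - 2)*(d - 5)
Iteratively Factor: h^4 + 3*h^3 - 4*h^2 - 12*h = (h + 2)*(h^3 + h^2 - 6*h) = (h + 2)*(h + 3)*(h^2 - 2*h) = (h - 2)*(h + 2)*(h + 3)*(h)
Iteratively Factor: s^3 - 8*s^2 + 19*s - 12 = (s - 4)*(s^2 - 4*s + 3) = (s - 4)*(s - 3)*(s - 1)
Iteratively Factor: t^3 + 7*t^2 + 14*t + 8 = (t + 2)*(t^2 + 5*t + 4) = (t + 1)*(t + 2)*(t + 4)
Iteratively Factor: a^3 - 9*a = (a + 3)*(a^2 - 3*a) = a*(a + 3)*(a - 3)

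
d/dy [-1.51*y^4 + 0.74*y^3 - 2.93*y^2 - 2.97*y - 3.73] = -6.04*y^3 + 2.22*y^2 - 5.86*y - 2.97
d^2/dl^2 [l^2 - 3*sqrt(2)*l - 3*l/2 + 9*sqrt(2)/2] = 2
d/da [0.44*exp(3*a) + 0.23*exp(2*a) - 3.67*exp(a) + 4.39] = (1.32*exp(2*a) + 0.46*exp(a) - 3.67)*exp(a)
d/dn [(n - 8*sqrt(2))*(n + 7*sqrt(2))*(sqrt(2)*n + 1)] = 3*sqrt(2)*n^2 - 2*n - 113*sqrt(2)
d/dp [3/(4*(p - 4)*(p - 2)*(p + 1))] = 3*(-3*p^2 + 10*p - 2)/(4*(p^6 - 10*p^5 + 29*p^4 - 4*p^3 - 76*p^2 + 32*p + 64))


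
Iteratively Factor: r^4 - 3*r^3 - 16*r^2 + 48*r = (r + 4)*(r^3 - 7*r^2 + 12*r) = (r - 4)*(r + 4)*(r^2 - 3*r) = (r - 4)*(r - 3)*(r + 4)*(r)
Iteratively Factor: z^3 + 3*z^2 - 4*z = (z)*(z^2 + 3*z - 4) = z*(z - 1)*(z + 4)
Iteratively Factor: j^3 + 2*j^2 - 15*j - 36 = (j + 3)*(j^2 - j - 12) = (j + 3)^2*(j - 4)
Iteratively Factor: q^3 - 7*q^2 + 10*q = (q)*(q^2 - 7*q + 10) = q*(q - 2)*(q - 5)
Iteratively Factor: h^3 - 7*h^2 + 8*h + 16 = (h - 4)*(h^2 - 3*h - 4) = (h - 4)^2*(h + 1)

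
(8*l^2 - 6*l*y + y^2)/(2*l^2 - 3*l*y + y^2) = (-4*l + y)/(-l + y)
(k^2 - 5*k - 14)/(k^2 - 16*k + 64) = (k^2 - 5*k - 14)/(k^2 - 16*k + 64)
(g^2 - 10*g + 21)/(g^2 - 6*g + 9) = (g - 7)/(g - 3)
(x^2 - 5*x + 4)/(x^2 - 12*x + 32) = (x - 1)/(x - 8)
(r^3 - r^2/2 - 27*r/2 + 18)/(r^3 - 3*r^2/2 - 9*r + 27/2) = (r + 4)/(r + 3)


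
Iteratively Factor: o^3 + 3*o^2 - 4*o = (o - 1)*(o^2 + 4*o) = (o - 1)*(o + 4)*(o)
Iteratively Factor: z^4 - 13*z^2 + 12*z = (z - 3)*(z^3 + 3*z^2 - 4*z) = z*(z - 3)*(z^2 + 3*z - 4) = z*(z - 3)*(z - 1)*(z + 4)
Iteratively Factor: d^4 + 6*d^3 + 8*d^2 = (d + 2)*(d^3 + 4*d^2) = d*(d + 2)*(d^2 + 4*d) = d*(d + 2)*(d + 4)*(d)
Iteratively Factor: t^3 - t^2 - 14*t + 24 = (t - 3)*(t^2 + 2*t - 8) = (t - 3)*(t + 4)*(t - 2)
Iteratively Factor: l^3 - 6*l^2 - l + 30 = (l + 2)*(l^2 - 8*l + 15) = (l - 3)*(l + 2)*(l - 5)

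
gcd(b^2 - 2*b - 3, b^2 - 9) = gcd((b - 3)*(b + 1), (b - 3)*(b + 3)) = b - 3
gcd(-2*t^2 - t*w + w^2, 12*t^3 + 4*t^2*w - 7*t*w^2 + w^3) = 2*t^2 + t*w - w^2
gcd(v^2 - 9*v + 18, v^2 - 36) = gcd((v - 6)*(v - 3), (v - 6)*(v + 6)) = v - 6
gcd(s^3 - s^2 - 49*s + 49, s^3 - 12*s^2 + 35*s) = s - 7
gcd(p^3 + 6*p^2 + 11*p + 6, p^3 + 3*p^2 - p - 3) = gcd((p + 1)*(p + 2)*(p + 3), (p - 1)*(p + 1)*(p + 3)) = p^2 + 4*p + 3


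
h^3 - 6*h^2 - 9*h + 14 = (h - 7)*(h - 1)*(h + 2)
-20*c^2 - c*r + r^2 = (-5*c + r)*(4*c + r)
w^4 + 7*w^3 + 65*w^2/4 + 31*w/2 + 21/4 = (w + 1)^2*(w + 3/2)*(w + 7/2)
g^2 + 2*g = g*(g + 2)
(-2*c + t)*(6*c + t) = -12*c^2 + 4*c*t + t^2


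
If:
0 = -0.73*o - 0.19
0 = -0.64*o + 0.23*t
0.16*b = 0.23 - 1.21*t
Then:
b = 6.91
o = -0.26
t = -0.72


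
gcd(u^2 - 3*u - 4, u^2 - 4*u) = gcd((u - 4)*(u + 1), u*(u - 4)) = u - 4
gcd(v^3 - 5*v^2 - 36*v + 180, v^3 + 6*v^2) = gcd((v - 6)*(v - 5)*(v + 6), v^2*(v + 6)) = v + 6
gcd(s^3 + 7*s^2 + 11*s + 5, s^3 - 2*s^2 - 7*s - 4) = s^2 + 2*s + 1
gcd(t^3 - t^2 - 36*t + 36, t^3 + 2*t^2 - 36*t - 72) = t^2 - 36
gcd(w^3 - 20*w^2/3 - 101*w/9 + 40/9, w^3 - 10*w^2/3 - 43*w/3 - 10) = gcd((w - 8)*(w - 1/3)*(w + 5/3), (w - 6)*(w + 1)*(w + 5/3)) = w + 5/3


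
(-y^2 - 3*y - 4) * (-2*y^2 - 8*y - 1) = 2*y^4 + 14*y^3 + 33*y^2 + 35*y + 4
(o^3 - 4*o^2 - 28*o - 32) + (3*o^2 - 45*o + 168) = o^3 - o^2 - 73*o + 136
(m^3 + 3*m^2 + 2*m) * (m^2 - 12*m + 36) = m^5 - 9*m^4 + 2*m^3 + 84*m^2 + 72*m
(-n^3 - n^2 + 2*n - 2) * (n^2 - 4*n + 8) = -n^5 + 3*n^4 - 2*n^3 - 18*n^2 + 24*n - 16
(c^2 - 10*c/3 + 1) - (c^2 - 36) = 37 - 10*c/3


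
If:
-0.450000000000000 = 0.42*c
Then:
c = -1.07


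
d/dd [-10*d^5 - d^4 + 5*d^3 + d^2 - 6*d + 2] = -50*d^4 - 4*d^3 + 15*d^2 + 2*d - 6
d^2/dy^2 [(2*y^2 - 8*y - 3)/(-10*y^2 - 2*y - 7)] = 24*(70*y^3 + 110*y^2 - 125*y - 34)/(1000*y^6 + 600*y^5 + 2220*y^4 + 848*y^3 + 1554*y^2 + 294*y + 343)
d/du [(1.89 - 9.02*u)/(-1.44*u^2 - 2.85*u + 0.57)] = (-12.9888*u^2 + 5.4432*u + 0.245100000000001)/(2.0736*u^4 + 8.208*u^3 + 6.4809*u^2 - 3.249*u + 0.3249)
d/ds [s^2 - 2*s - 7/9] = 2*s - 2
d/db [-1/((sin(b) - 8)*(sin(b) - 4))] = 2*(sin(b) - 6)*cos(b)/((sin(b) - 8)^2*(sin(b) - 4)^2)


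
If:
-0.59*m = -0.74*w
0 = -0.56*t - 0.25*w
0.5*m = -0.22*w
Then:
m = 0.00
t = 0.00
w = 0.00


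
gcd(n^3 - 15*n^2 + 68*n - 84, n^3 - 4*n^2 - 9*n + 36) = 1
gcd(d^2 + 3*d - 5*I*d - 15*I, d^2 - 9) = d + 3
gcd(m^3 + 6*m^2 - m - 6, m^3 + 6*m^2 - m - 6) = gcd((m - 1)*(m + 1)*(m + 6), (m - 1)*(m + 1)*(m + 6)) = m^3 + 6*m^2 - m - 6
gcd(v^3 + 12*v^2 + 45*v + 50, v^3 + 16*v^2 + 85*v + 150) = v^2 + 10*v + 25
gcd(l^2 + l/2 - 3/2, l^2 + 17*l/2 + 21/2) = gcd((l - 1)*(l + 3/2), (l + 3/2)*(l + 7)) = l + 3/2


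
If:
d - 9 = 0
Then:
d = 9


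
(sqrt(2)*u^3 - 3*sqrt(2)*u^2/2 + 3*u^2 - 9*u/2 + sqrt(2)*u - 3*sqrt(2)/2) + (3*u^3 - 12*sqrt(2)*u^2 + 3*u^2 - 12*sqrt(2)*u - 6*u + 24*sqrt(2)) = sqrt(2)*u^3 + 3*u^3 - 27*sqrt(2)*u^2/2 + 6*u^2 - 11*sqrt(2)*u - 21*u/2 + 45*sqrt(2)/2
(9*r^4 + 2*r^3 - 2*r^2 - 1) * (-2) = -18*r^4 - 4*r^3 + 4*r^2 + 2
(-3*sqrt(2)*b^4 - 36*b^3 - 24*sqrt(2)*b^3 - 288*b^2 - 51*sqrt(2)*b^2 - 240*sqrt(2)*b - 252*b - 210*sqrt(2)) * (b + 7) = -3*sqrt(2)*b^5 - 45*sqrt(2)*b^4 - 36*b^4 - 540*b^3 - 219*sqrt(2)*b^3 - 2268*b^2 - 597*sqrt(2)*b^2 - 1890*sqrt(2)*b - 1764*b - 1470*sqrt(2)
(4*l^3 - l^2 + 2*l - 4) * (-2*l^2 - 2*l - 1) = -8*l^5 - 6*l^4 - 6*l^3 + 5*l^2 + 6*l + 4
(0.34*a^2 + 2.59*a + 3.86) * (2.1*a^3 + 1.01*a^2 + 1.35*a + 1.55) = 0.714*a^5 + 5.7824*a^4 + 11.1809*a^3 + 7.9221*a^2 + 9.2255*a + 5.983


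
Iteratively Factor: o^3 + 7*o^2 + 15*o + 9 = (o + 3)*(o^2 + 4*o + 3) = (o + 3)^2*(o + 1)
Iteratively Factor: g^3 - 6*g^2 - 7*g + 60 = (g - 5)*(g^2 - g - 12) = (g - 5)*(g - 4)*(g + 3)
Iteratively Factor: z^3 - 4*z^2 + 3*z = (z)*(z^2 - 4*z + 3) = z*(z - 1)*(z - 3)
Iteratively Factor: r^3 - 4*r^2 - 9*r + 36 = (r + 3)*(r^2 - 7*r + 12) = (r - 4)*(r + 3)*(r - 3)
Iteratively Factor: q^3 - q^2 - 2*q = (q - 2)*(q^2 + q) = (q - 2)*(q + 1)*(q)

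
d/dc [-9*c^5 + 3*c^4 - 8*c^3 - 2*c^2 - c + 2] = -45*c^4 + 12*c^3 - 24*c^2 - 4*c - 1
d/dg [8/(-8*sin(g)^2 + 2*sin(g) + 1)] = 16*(8*sin(g) - 1)*cos(g)/(-8*sin(g)^2 + 2*sin(g) + 1)^2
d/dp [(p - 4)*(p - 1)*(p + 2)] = 3*p^2 - 6*p - 6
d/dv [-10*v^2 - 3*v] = -20*v - 3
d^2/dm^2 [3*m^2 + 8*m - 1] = 6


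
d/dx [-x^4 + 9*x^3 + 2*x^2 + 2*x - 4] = -4*x^3 + 27*x^2 + 4*x + 2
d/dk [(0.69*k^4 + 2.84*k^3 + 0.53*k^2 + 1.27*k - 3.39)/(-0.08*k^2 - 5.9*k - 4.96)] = (-0.1104*k^5 - 12.4402*k^4 - 47.2016*k^3 - 45.2846*k^2 - 5.8*k - 26.3002)/(0.0064*k^4 + 0.944*k^3 + 35.6036*k^2 + 58.528*k + 24.6016)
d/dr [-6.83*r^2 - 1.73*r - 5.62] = -13.66*r - 1.73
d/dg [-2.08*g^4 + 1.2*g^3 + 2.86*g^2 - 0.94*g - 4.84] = -8.32*g^3 + 3.6*g^2 + 5.72*g - 0.94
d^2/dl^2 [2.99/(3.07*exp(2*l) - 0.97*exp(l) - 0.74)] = ((2.9003 - 36.7172*exp(l))*(-3.07*exp(2*l) + 0.97*exp(l) + 0.74) - 2.99*(6.14*exp(l) - 0.97)*(12.28*exp(l) - 1.94)*exp(l))*exp(l)/(-3.07*exp(2*l) + 0.97*exp(l) + 0.74)^3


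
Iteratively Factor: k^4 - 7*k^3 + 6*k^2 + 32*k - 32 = (k + 2)*(k^3 - 9*k^2 + 24*k - 16) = (k - 4)*(k + 2)*(k^2 - 5*k + 4) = (k - 4)^2*(k + 2)*(k - 1)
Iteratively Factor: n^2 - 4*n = (n - 4)*(n)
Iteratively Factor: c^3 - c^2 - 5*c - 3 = (c + 1)*(c^2 - 2*c - 3) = (c - 3)*(c + 1)*(c + 1)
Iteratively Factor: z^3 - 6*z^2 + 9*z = (z)*(z^2 - 6*z + 9) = z*(z - 3)*(z - 3)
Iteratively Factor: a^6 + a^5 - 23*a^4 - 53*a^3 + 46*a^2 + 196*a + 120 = (a + 1)*(a^5 - 23*a^3 - 30*a^2 + 76*a + 120) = (a + 1)*(a + 2)*(a^4 - 2*a^3 - 19*a^2 + 8*a + 60) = (a - 2)*(a + 1)*(a + 2)*(a^3 - 19*a - 30) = (a - 5)*(a - 2)*(a + 1)*(a + 2)*(a^2 + 5*a + 6) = (a - 5)*(a - 2)*(a + 1)*(a + 2)^2*(a + 3)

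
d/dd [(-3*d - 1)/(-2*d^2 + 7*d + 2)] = (-6*d^2 - 4*d + 1)/(4*d^4 - 28*d^3 + 41*d^2 + 28*d + 4)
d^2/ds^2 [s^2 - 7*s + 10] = 2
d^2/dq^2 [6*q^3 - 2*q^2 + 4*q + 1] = 36*q - 4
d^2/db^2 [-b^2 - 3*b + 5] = -2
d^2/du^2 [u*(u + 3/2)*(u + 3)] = 6*u + 9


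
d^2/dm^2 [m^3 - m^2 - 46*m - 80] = 6*m - 2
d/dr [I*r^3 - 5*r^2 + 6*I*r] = 3*I*r^2 - 10*r + 6*I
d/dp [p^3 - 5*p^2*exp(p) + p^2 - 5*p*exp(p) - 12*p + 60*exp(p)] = -5*p^2*exp(p) + 3*p^2 - 15*p*exp(p) + 2*p + 55*exp(p) - 12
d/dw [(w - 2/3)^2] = 2*w - 4/3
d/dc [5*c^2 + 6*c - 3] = 10*c + 6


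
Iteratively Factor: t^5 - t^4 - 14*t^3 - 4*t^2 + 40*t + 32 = (t - 2)*(t^4 + t^3 - 12*t^2 - 28*t - 16) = (t - 2)*(t + 2)*(t^3 - t^2 - 10*t - 8) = (t - 2)*(t + 1)*(t + 2)*(t^2 - 2*t - 8) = (t - 2)*(t + 1)*(t + 2)^2*(t - 4)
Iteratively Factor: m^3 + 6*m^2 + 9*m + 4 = (m + 1)*(m^2 + 5*m + 4) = (m + 1)^2*(m + 4)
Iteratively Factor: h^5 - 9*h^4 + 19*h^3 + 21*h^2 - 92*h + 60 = (h - 2)*(h^4 - 7*h^3 + 5*h^2 + 31*h - 30) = (h - 2)*(h + 2)*(h^3 - 9*h^2 + 23*h - 15) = (h - 2)*(h - 1)*(h + 2)*(h^2 - 8*h + 15) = (h - 5)*(h - 2)*(h - 1)*(h + 2)*(h - 3)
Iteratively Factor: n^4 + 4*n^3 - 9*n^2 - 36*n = (n)*(n^3 + 4*n^2 - 9*n - 36) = n*(n + 4)*(n^2 - 9) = n*(n - 3)*(n + 4)*(n + 3)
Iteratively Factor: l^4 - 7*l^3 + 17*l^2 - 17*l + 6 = (l - 1)*(l^3 - 6*l^2 + 11*l - 6) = (l - 2)*(l - 1)*(l^2 - 4*l + 3) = (l - 2)*(l - 1)^2*(l - 3)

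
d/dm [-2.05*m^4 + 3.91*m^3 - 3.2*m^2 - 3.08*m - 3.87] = -8.2*m^3 + 11.73*m^2 - 6.4*m - 3.08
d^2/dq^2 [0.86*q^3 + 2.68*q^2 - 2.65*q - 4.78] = 5.16*q + 5.36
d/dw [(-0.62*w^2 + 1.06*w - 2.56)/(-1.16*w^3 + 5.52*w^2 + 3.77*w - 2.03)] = (-0.7192*w^4 + 2.4592*w^3 - 17.0974*w^2 + 30.7796*w + 7.4994)/(1.3456*w^6 - 12.8064*w^5 + 21.724*w^4 + 46.3304*w^3 - 8.1983*w^2 - 15.3062*w + 4.1209)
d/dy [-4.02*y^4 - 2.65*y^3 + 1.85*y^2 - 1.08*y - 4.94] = -16.08*y^3 - 7.95*y^2 + 3.7*y - 1.08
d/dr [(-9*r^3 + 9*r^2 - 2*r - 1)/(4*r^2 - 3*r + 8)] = (-36*r^4 + 54*r^3 - 235*r^2 + 152*r - 19)/(16*r^4 - 24*r^3 + 73*r^2 - 48*r + 64)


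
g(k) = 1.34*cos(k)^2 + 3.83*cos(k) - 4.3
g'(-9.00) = 0.57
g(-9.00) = -6.68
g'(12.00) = 3.27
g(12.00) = -0.11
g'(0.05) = -0.33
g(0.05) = 0.86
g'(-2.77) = 0.48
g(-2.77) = -6.71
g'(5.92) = 2.25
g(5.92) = 0.45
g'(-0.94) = 4.37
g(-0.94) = -1.57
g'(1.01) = -4.45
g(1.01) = -1.88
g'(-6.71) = 2.60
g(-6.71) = 0.30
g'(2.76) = -0.50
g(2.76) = -6.70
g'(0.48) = -2.87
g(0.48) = 0.15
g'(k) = -2.68*sin(k)*cos(k) - 3.83*sin(k)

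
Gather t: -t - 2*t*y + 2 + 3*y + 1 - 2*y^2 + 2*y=t*(-2*y - 1) - 2*y^2 + 5*y + 3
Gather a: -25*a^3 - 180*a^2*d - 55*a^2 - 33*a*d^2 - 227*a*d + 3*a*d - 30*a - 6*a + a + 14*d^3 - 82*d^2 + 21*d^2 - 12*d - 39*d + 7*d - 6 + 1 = -25*a^3 + a^2*(-180*d - 55) + a*(-33*d^2 - 224*d - 35) + 14*d^3 - 61*d^2 - 44*d - 5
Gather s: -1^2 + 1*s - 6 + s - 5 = 2*s - 12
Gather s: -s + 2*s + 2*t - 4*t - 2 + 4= s - 2*t + 2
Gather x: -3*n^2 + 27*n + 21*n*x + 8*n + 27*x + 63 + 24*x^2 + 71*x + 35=-3*n^2 + 35*n + 24*x^2 + x*(21*n + 98) + 98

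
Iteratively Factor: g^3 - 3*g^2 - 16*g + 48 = (g - 3)*(g^2 - 16) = (g - 4)*(g - 3)*(g + 4)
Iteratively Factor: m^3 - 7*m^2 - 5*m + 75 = (m - 5)*(m^2 - 2*m - 15) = (m - 5)*(m + 3)*(m - 5)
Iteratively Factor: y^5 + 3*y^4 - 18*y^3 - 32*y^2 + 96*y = (y)*(y^4 + 3*y^3 - 18*y^2 - 32*y + 96) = y*(y + 4)*(y^3 - y^2 - 14*y + 24) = y*(y + 4)^2*(y^2 - 5*y + 6) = y*(y - 3)*(y + 4)^2*(y - 2)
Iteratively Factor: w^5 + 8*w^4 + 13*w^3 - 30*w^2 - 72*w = (w + 3)*(w^4 + 5*w^3 - 2*w^2 - 24*w) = (w + 3)^2*(w^3 + 2*w^2 - 8*w) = (w + 3)^2*(w + 4)*(w^2 - 2*w) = w*(w + 3)^2*(w + 4)*(w - 2)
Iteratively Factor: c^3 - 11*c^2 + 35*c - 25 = (c - 5)*(c^2 - 6*c + 5) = (c - 5)*(c - 1)*(c - 5)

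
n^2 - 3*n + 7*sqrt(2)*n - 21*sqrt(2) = (n - 3)*(n + 7*sqrt(2))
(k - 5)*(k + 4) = k^2 - k - 20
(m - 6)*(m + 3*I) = m^2 - 6*m + 3*I*m - 18*I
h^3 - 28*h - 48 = (h - 6)*(h + 2)*(h + 4)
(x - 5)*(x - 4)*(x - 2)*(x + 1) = x^4 - 10*x^3 + 27*x^2 - 2*x - 40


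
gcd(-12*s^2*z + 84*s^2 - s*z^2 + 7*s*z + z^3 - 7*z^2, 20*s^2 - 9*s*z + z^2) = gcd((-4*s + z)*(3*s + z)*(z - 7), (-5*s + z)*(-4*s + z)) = -4*s + z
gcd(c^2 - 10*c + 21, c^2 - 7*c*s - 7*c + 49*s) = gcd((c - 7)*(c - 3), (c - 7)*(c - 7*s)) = c - 7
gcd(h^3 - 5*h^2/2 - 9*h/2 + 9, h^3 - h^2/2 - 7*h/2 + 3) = h^2 + h/2 - 3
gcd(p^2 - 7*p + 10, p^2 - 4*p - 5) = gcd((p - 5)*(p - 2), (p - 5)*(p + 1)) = p - 5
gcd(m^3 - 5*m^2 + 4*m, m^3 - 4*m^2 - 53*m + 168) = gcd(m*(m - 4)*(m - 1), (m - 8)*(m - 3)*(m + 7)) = 1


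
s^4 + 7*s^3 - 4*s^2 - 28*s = s*(s - 2)*(s + 2)*(s + 7)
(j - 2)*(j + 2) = j^2 - 4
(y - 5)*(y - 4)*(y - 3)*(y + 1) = y^4 - 11*y^3 + 35*y^2 - 13*y - 60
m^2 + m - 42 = (m - 6)*(m + 7)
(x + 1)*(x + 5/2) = x^2 + 7*x/2 + 5/2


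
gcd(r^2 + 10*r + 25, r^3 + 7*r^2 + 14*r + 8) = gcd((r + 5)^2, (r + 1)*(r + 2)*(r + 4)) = 1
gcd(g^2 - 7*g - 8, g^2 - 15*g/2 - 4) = g - 8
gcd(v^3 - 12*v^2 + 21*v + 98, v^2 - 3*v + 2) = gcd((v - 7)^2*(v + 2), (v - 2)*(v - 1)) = 1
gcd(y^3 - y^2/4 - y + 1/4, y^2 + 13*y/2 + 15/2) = 1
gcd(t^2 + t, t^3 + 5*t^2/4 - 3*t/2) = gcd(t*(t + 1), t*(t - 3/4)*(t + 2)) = t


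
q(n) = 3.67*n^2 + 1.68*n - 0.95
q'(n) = 7.34*n + 1.68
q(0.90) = 3.53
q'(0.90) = 8.29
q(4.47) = 79.89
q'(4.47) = 34.49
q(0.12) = -0.70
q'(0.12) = 2.56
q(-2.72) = 21.63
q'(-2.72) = -18.28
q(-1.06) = 1.39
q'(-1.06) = -6.10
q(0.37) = 0.17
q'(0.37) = 4.40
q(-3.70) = 43.08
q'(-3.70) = -25.48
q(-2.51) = 17.95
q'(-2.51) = -16.74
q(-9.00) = 281.20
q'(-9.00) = -64.38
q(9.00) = 311.44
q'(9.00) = 67.74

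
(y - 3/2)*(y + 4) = y^2 + 5*y/2 - 6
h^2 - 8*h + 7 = (h - 7)*(h - 1)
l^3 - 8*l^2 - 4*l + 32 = (l - 8)*(l - 2)*(l + 2)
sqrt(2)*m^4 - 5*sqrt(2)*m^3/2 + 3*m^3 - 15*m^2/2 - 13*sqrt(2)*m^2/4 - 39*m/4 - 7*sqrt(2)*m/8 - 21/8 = (m - 7/2)*(m + 1/2)*(m + 3*sqrt(2)/2)*(sqrt(2)*m + sqrt(2)/2)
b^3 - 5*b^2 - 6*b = b*(b - 6)*(b + 1)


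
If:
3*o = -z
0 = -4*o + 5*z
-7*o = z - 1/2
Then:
No Solution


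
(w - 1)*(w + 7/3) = w^2 + 4*w/3 - 7/3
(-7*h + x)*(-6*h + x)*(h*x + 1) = 42*h^3*x - 13*h^2*x^2 + 42*h^2 + h*x^3 - 13*h*x + x^2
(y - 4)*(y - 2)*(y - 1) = y^3 - 7*y^2 + 14*y - 8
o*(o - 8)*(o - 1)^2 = o^4 - 10*o^3 + 17*o^2 - 8*o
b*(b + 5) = b^2 + 5*b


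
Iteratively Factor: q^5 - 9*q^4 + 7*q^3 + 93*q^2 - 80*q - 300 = (q - 5)*(q^4 - 4*q^3 - 13*q^2 + 28*q + 60) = (q - 5)^2*(q^3 + q^2 - 8*q - 12) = (q - 5)^2*(q + 2)*(q^2 - q - 6) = (q - 5)^2*(q - 3)*(q + 2)*(q + 2)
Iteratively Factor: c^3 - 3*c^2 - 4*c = (c + 1)*(c^2 - 4*c) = c*(c + 1)*(c - 4)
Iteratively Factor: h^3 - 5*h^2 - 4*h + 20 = (h + 2)*(h^2 - 7*h + 10) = (h - 2)*(h + 2)*(h - 5)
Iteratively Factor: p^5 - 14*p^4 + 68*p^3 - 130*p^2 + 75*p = (p - 5)*(p^4 - 9*p^3 + 23*p^2 - 15*p) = (p - 5)*(p - 3)*(p^3 - 6*p^2 + 5*p) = (p - 5)^2*(p - 3)*(p^2 - p) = (p - 5)^2*(p - 3)*(p - 1)*(p)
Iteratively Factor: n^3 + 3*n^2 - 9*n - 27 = (n + 3)*(n^2 - 9) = (n - 3)*(n + 3)*(n + 3)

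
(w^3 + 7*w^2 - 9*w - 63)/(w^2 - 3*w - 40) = (-w^3 - 7*w^2 + 9*w + 63)/(-w^2 + 3*w + 40)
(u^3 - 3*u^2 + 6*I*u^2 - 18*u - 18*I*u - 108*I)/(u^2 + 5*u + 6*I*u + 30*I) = (u^2 - 3*u - 18)/(u + 5)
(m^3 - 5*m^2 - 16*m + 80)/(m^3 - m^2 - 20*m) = (m - 4)/m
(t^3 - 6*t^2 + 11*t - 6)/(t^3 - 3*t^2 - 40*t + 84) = (t^2 - 4*t + 3)/(t^2 - t - 42)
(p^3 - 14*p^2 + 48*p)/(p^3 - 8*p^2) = (p - 6)/p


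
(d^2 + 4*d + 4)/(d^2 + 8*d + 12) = (d + 2)/(d + 6)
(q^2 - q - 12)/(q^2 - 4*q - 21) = (q - 4)/(q - 7)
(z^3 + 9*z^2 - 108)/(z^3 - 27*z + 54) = (z + 6)/(z - 3)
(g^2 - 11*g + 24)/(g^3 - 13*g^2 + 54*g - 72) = (g - 8)/(g^2 - 10*g + 24)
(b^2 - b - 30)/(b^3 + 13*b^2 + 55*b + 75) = (b - 6)/(b^2 + 8*b + 15)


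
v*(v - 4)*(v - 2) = v^3 - 6*v^2 + 8*v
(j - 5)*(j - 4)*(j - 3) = j^3 - 12*j^2 + 47*j - 60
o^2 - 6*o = o*(o - 6)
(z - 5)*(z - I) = z^2 - 5*z - I*z + 5*I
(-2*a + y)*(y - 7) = -2*a*y + 14*a + y^2 - 7*y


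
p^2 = p^2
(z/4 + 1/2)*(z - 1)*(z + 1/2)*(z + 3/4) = z^4/4 + 9*z^3/16 - 3*z^2/32 - 17*z/32 - 3/16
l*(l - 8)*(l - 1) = l^3 - 9*l^2 + 8*l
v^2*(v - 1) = v^3 - v^2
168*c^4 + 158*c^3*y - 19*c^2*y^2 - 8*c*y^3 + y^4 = (-7*c + y)*(-6*c + y)*(c + y)*(4*c + y)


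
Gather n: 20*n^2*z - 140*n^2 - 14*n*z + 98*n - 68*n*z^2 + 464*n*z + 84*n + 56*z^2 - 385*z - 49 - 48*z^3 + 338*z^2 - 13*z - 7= n^2*(20*z - 140) + n*(-68*z^2 + 450*z + 182) - 48*z^3 + 394*z^2 - 398*z - 56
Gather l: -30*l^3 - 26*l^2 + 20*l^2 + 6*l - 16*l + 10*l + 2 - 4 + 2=-30*l^3 - 6*l^2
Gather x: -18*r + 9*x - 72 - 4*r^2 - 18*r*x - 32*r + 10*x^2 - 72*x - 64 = -4*r^2 - 50*r + 10*x^2 + x*(-18*r - 63) - 136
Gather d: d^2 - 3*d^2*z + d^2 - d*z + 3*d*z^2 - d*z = d^2*(2 - 3*z) + d*(3*z^2 - 2*z)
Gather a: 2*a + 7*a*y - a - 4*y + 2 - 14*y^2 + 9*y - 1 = a*(7*y + 1) - 14*y^2 + 5*y + 1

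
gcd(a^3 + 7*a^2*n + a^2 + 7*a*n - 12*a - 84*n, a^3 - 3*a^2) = a - 3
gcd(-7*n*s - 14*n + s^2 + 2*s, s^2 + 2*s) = s + 2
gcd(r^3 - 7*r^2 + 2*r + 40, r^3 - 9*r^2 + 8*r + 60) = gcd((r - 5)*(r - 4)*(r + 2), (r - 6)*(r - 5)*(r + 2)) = r^2 - 3*r - 10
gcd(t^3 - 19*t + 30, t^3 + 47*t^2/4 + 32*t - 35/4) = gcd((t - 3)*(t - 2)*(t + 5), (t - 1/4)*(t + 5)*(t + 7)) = t + 5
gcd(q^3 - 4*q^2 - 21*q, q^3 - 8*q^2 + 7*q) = q^2 - 7*q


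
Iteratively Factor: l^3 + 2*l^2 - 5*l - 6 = (l - 2)*(l^2 + 4*l + 3) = (l - 2)*(l + 3)*(l + 1)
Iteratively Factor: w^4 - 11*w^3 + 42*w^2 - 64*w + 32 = (w - 4)*(w^3 - 7*w^2 + 14*w - 8) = (w - 4)*(w - 2)*(w^2 - 5*w + 4) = (w - 4)^2*(w - 2)*(w - 1)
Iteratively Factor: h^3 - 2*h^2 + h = (h - 1)*(h^2 - h) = h*(h - 1)*(h - 1)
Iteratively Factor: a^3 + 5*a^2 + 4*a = (a + 1)*(a^2 + 4*a) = (a + 1)*(a + 4)*(a)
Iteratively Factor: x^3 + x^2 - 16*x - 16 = (x - 4)*(x^2 + 5*x + 4) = (x - 4)*(x + 1)*(x + 4)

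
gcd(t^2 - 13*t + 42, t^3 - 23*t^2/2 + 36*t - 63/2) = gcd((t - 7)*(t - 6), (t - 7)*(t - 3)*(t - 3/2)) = t - 7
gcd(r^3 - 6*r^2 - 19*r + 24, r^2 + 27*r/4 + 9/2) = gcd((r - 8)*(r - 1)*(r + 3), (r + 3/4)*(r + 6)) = 1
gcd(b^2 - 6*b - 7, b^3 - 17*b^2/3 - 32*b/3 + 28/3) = b - 7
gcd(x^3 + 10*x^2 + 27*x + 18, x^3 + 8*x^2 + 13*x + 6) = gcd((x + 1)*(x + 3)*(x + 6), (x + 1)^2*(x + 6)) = x^2 + 7*x + 6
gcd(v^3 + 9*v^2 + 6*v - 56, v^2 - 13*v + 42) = 1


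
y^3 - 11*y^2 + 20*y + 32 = (y - 8)*(y - 4)*(y + 1)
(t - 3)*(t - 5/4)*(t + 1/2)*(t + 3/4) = t^4 - 3*t^3 - 19*t^2/16 + 99*t/32 + 45/32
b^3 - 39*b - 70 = (b - 7)*(b + 2)*(b + 5)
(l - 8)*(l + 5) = l^2 - 3*l - 40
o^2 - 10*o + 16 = (o - 8)*(o - 2)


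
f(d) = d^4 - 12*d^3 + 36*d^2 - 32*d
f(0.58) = -8.68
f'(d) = 4*d^3 - 36*d^2 + 72*d - 32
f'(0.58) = -1.57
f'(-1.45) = -224.28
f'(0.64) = 0.38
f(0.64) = -8.71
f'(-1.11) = -161.75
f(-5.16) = 3481.22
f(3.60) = -40.55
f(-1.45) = 163.09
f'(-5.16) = -1911.59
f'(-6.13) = -2747.51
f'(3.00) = -32.00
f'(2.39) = -10.95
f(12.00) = 4800.00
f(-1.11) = 97.81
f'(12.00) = 2560.00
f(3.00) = -15.00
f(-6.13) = 5725.11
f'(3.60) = -52.74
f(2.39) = -2.04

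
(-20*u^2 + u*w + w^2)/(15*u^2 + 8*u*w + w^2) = (-4*u + w)/(3*u + w)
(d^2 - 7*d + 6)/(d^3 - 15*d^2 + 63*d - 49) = (d - 6)/(d^2 - 14*d + 49)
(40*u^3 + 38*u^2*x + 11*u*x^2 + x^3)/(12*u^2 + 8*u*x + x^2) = (20*u^2 + 9*u*x + x^2)/(6*u + x)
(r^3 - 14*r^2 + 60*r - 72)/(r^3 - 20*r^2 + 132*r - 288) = (r - 2)/(r - 8)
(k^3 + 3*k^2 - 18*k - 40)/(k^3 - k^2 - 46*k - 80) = (k - 4)/(k - 8)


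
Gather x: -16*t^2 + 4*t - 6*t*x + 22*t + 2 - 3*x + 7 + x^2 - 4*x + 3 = -16*t^2 + 26*t + x^2 + x*(-6*t - 7) + 12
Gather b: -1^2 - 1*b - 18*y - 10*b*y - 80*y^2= b*(-10*y - 1) - 80*y^2 - 18*y - 1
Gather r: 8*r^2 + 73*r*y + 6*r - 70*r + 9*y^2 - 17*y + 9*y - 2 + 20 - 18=8*r^2 + r*(73*y - 64) + 9*y^2 - 8*y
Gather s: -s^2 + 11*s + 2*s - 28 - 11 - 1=-s^2 + 13*s - 40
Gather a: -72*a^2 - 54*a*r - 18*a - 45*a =-72*a^2 + a*(-54*r - 63)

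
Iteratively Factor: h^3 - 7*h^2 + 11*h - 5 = (h - 1)*(h^2 - 6*h + 5) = (h - 5)*(h - 1)*(h - 1)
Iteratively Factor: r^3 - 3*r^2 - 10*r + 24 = (r - 4)*(r^2 + r - 6) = (r - 4)*(r - 2)*(r + 3)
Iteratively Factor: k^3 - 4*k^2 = (k)*(k^2 - 4*k) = k*(k - 4)*(k)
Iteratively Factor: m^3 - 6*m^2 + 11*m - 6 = (m - 1)*(m^2 - 5*m + 6) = (m - 2)*(m - 1)*(m - 3)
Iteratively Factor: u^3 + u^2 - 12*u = (u)*(u^2 + u - 12) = u*(u - 3)*(u + 4)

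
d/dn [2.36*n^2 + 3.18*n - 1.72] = 4.72*n + 3.18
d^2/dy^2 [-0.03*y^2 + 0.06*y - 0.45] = -0.0600000000000000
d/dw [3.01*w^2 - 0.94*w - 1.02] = 6.02*w - 0.94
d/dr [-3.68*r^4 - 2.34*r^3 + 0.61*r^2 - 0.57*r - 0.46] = -14.72*r^3 - 7.02*r^2 + 1.22*r - 0.57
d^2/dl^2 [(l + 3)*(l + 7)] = 2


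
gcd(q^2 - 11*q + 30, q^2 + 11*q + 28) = 1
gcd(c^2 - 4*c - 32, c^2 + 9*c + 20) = c + 4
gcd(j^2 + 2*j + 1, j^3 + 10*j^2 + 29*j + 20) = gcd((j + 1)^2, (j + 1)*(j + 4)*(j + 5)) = j + 1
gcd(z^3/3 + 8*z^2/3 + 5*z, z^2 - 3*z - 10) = 1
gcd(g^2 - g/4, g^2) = g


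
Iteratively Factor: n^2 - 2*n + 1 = (n - 1)*(n - 1)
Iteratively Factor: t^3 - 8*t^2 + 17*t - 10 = (t - 1)*(t^2 - 7*t + 10) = (t - 5)*(t - 1)*(t - 2)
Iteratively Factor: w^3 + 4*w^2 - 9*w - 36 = (w + 4)*(w^2 - 9) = (w + 3)*(w + 4)*(w - 3)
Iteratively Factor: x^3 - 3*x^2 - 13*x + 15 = (x + 3)*(x^2 - 6*x + 5) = (x - 1)*(x + 3)*(x - 5)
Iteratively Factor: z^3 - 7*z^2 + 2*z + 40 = (z + 2)*(z^2 - 9*z + 20) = (z - 5)*(z + 2)*(z - 4)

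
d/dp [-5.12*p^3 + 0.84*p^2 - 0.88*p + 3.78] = -15.36*p^2 + 1.68*p - 0.88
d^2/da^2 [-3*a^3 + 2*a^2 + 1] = 4 - 18*a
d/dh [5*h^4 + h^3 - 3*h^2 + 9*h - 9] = 20*h^3 + 3*h^2 - 6*h + 9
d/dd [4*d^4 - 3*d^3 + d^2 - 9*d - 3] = 16*d^3 - 9*d^2 + 2*d - 9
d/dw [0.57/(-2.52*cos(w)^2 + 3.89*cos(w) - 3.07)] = (2.2173 - 2.8728*cos(w))*sin(w)/(2.52*cos(w)^2 - 3.89*cos(w) + 3.07)^2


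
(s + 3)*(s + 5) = s^2 + 8*s + 15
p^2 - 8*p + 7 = (p - 7)*(p - 1)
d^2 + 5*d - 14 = (d - 2)*(d + 7)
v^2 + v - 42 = (v - 6)*(v + 7)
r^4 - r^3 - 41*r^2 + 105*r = r*(r - 5)*(r - 3)*(r + 7)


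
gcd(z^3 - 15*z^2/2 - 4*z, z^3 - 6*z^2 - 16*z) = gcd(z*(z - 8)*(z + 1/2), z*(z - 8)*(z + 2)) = z^2 - 8*z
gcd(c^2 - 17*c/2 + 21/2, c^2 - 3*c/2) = c - 3/2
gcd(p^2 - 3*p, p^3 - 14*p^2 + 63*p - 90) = p - 3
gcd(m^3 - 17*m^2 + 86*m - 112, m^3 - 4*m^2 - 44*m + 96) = m^2 - 10*m + 16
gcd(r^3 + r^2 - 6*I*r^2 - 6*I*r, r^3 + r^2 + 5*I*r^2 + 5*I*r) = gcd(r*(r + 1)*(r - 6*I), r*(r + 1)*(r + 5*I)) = r^2 + r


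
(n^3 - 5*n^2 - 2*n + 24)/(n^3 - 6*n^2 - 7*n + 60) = (n^2 - n - 6)/(n^2 - 2*n - 15)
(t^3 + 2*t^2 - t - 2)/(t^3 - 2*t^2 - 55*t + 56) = (t^2 + 3*t + 2)/(t^2 - t - 56)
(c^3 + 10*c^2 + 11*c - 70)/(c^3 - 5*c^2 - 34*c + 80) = (c + 7)/(c - 8)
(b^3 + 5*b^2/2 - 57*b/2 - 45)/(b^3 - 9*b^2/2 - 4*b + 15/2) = (b + 6)/(b - 1)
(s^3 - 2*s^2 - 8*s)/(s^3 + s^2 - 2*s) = (s - 4)/(s - 1)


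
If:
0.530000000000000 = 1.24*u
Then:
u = 0.43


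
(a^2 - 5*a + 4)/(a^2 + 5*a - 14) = (a^2 - 5*a + 4)/(a^2 + 5*a - 14)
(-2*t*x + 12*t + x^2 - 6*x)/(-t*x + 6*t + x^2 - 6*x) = (-2*t + x)/(-t + x)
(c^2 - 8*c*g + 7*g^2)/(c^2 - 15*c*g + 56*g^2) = (c - g)/(c - 8*g)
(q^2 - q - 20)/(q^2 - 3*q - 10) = (q + 4)/(q + 2)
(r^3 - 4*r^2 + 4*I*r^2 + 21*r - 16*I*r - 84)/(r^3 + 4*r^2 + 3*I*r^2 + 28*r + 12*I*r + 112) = (r^2 - r*(4 + 3*I) + 12*I)/(r^2 + 4*r*(1 - I) - 16*I)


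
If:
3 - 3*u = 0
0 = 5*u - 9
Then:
No Solution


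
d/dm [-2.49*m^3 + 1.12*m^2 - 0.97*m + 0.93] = -7.47*m^2 + 2.24*m - 0.97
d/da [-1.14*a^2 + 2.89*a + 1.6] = 2.89 - 2.28*a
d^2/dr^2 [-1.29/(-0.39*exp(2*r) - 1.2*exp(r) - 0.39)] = (1.29*(0.78*exp(r) + 1.2)*(1.56*exp(r) + 2.4)*exp(r) - (2.0124*exp(r) + 1.548)*(0.39*exp(2*r) + 1.2*exp(r) + 0.39))*exp(r)/(0.39*exp(2*r) + 1.2*exp(r) + 0.39)^3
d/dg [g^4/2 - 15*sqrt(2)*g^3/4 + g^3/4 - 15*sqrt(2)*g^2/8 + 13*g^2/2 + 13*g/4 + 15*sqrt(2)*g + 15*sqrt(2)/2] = 2*g^3 - 45*sqrt(2)*g^2/4 + 3*g^2/4 - 15*sqrt(2)*g/4 + 13*g + 13/4 + 15*sqrt(2)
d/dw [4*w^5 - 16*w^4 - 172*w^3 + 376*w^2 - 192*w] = 20*w^4 - 64*w^3 - 516*w^2 + 752*w - 192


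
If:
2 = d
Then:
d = 2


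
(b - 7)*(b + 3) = b^2 - 4*b - 21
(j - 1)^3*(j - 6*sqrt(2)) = j^4 - 6*sqrt(2)*j^3 - 3*j^3 + 3*j^2 + 18*sqrt(2)*j^2 - 18*sqrt(2)*j - j + 6*sqrt(2)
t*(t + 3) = t^2 + 3*t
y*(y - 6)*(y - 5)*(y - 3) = y^4 - 14*y^3 + 63*y^2 - 90*y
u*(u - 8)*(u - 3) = u^3 - 11*u^2 + 24*u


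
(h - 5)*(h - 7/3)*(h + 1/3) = h^3 - 7*h^2 + 83*h/9 + 35/9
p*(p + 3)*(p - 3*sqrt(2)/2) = p^3 - 3*sqrt(2)*p^2/2 + 3*p^2 - 9*sqrt(2)*p/2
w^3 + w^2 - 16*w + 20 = (w - 2)^2*(w + 5)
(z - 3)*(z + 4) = z^2 + z - 12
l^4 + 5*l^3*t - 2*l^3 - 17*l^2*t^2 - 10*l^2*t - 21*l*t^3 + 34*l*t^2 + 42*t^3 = (l - 2)*(l - 3*t)*(l + t)*(l + 7*t)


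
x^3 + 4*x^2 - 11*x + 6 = (x - 1)^2*(x + 6)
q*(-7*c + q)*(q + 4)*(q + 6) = -7*c*q^3 - 70*c*q^2 - 168*c*q + q^4 + 10*q^3 + 24*q^2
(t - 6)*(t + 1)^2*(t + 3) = t^4 - t^3 - 23*t^2 - 39*t - 18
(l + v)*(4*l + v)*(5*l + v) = 20*l^3 + 29*l^2*v + 10*l*v^2 + v^3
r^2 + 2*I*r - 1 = (r + I)^2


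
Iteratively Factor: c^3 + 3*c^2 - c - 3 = (c - 1)*(c^2 + 4*c + 3) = (c - 1)*(c + 3)*(c + 1)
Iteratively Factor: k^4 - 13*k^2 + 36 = (k - 3)*(k^3 + 3*k^2 - 4*k - 12) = (k - 3)*(k - 2)*(k^2 + 5*k + 6) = (k - 3)*(k - 2)*(k + 3)*(k + 2)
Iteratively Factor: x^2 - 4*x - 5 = (x + 1)*(x - 5)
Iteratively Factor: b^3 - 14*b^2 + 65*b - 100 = (b - 5)*(b^2 - 9*b + 20) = (b - 5)^2*(b - 4)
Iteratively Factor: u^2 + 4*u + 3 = (u + 1)*(u + 3)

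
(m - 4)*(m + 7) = m^2 + 3*m - 28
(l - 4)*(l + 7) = l^2 + 3*l - 28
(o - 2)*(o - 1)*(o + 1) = o^3 - 2*o^2 - o + 2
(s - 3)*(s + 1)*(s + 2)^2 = s^4 + 2*s^3 - 7*s^2 - 20*s - 12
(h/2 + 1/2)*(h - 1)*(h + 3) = h^3/2 + 3*h^2/2 - h/2 - 3/2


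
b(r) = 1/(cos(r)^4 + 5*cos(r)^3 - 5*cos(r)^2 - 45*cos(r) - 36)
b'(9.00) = -2.17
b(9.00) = -0.45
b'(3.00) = -58.71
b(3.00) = -4.14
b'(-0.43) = 0.00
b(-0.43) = -0.01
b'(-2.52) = 0.69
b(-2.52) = -0.20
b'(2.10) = -0.14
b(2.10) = -0.07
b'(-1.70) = 0.05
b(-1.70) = -0.03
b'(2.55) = -0.80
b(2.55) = -0.22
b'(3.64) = 1.34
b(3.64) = -0.32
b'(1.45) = -0.03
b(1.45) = -0.02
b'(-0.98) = 0.01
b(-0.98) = -0.02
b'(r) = (4*sin(r)*cos(r)^3 + 15*sin(r)*cos(r)^2 - 10*sin(r)*cos(r) - 45*sin(r))/(cos(r)^4 + 5*cos(r)^3 - 5*cos(r)^2 - 45*cos(r) - 36)^2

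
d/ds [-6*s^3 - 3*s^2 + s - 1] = -18*s^2 - 6*s + 1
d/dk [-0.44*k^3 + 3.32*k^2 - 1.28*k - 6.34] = -1.32*k^2 + 6.64*k - 1.28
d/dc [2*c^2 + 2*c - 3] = 4*c + 2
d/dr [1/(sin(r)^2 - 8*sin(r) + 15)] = 2*(4 - sin(r))*cos(r)/(sin(r)^2 - 8*sin(r) + 15)^2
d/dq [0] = 0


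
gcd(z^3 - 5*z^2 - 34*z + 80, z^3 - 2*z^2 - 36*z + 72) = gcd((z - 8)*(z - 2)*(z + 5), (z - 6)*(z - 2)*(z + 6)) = z - 2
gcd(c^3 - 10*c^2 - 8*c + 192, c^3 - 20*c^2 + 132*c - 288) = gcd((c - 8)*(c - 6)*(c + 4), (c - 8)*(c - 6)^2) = c^2 - 14*c + 48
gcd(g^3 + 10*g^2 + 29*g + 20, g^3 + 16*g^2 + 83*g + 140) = g^2 + 9*g + 20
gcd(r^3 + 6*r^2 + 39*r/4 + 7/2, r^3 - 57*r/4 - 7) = r^2 + 4*r + 7/4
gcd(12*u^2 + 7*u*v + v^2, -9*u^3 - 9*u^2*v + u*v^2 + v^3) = 3*u + v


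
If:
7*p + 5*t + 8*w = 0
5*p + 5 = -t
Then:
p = 4*w/9 - 25/18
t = 35/18 - 20*w/9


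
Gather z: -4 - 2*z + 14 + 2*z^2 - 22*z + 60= 2*z^2 - 24*z + 70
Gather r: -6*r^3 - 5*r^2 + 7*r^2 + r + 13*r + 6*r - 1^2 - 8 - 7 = -6*r^3 + 2*r^2 + 20*r - 16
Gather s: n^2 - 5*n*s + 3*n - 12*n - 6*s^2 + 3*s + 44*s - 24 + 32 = n^2 - 9*n - 6*s^2 + s*(47 - 5*n) + 8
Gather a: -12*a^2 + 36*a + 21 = -12*a^2 + 36*a + 21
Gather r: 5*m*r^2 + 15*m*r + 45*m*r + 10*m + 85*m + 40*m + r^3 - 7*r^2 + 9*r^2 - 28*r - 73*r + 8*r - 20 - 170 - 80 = 135*m + r^3 + r^2*(5*m + 2) + r*(60*m - 93) - 270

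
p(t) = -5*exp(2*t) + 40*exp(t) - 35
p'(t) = -10*exp(2*t) + 40*exp(t)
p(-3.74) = -34.05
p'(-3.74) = 0.94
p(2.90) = -959.53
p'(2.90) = -2576.03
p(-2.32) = -31.12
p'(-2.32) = 3.83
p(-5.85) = -34.88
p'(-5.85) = 0.12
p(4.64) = -49500.39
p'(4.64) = -103072.55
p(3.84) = -8997.08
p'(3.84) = -19785.18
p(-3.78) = -34.09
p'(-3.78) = 0.91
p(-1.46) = -25.98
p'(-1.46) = 8.75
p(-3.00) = -33.02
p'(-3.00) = 1.97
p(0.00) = 0.00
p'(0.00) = 30.00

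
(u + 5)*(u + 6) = u^2 + 11*u + 30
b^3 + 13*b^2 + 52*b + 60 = (b + 2)*(b + 5)*(b + 6)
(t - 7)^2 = t^2 - 14*t + 49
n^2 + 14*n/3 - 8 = (n - 4/3)*(n + 6)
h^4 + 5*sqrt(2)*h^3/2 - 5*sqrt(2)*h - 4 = (h - sqrt(2))*(h + sqrt(2)/2)*(h + sqrt(2))*(h + 2*sqrt(2))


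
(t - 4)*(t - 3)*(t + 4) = t^3 - 3*t^2 - 16*t + 48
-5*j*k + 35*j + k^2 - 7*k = (-5*j + k)*(k - 7)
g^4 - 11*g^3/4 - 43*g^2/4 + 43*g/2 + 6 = (g - 4)*(g - 2)*(g + 1/4)*(g + 3)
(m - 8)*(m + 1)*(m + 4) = m^3 - 3*m^2 - 36*m - 32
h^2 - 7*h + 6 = (h - 6)*(h - 1)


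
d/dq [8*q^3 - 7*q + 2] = 24*q^2 - 7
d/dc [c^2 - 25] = 2*c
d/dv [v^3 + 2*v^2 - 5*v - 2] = 3*v^2 + 4*v - 5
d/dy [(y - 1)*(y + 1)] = 2*y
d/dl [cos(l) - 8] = -sin(l)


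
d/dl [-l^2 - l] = -2*l - 1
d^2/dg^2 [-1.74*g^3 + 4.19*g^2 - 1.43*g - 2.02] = 8.38 - 10.44*g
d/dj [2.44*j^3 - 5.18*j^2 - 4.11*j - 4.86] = 7.32*j^2 - 10.36*j - 4.11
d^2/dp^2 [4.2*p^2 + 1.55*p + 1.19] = 8.40000000000000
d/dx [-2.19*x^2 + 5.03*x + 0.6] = 5.03 - 4.38*x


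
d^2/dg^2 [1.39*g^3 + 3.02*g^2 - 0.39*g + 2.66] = 8.34*g + 6.04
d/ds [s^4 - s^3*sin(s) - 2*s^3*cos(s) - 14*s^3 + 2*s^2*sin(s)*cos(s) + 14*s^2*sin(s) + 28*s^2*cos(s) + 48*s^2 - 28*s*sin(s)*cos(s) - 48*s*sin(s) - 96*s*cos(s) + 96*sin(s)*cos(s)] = 2*s^3*sin(s) - s^3*cos(s) + 4*s^3 - 31*s^2*sin(s) + 8*s^2*cos(s) + 2*s^2*cos(2*s) - 42*s^2 + 124*s*sin(s) + 2*s*sin(2*s) + 8*s*cos(s) - 28*s*cos(2*s) + 96*s - 48*sin(s) - 14*sin(2*s) - 96*cos(s) + 96*cos(2*s)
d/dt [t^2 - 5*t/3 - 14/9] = 2*t - 5/3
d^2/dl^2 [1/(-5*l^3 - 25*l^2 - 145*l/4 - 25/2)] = 8*(4*(3*l + 5)*(4*l^3 + 20*l^2 + 29*l + 10) - (12*l^2 + 40*l + 29)^2)/(5*(4*l^3 + 20*l^2 + 29*l + 10)^3)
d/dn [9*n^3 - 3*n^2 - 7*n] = 27*n^2 - 6*n - 7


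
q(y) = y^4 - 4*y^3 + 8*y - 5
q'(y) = 4*y^3 - 12*y^2 + 8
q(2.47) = -8.30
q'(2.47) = -4.93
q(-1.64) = 6.76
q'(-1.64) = -41.92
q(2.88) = -8.71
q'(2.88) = 4.02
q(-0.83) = -8.88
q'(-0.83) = -2.55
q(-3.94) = 449.11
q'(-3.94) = -422.94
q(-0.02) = -5.16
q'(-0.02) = 8.00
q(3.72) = 10.35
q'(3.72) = 47.85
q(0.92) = -0.04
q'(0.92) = 0.96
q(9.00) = 3712.00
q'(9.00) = 1952.00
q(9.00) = 3712.00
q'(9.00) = 1952.00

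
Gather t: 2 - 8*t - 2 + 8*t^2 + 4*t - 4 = 8*t^2 - 4*t - 4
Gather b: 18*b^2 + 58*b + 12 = 18*b^2 + 58*b + 12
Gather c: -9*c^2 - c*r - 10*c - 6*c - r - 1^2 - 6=-9*c^2 + c*(-r - 16) - r - 7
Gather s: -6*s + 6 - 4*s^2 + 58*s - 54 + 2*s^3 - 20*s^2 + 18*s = 2*s^3 - 24*s^2 + 70*s - 48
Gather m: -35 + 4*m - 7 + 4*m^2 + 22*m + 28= 4*m^2 + 26*m - 14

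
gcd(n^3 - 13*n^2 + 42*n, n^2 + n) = n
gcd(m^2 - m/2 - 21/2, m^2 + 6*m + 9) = m + 3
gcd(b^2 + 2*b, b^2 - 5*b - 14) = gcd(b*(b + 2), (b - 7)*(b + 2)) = b + 2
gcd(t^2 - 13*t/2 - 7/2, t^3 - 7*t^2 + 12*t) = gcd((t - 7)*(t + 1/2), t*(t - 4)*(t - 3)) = 1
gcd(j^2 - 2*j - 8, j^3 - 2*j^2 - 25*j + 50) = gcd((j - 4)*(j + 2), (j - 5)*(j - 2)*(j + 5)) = 1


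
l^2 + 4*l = l*(l + 4)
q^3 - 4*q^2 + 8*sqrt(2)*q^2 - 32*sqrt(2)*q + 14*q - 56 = (q - 4)*(q + sqrt(2))*(q + 7*sqrt(2))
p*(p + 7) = p^2 + 7*p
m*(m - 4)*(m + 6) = m^3 + 2*m^2 - 24*m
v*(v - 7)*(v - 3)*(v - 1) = v^4 - 11*v^3 + 31*v^2 - 21*v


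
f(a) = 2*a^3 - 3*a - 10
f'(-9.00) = 483.00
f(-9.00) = -1441.00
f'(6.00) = 213.00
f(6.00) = 404.00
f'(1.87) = 17.98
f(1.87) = -2.53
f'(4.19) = 102.34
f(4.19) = 124.55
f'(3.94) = 90.14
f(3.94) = 100.51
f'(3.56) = 73.04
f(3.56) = 69.56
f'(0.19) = -2.78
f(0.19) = -10.56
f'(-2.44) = 32.72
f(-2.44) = -31.73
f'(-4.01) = 93.48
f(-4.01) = -126.93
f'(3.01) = 51.36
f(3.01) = 35.51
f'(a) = 6*a^2 - 3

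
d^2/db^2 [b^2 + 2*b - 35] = 2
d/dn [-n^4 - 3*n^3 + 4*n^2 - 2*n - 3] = -4*n^3 - 9*n^2 + 8*n - 2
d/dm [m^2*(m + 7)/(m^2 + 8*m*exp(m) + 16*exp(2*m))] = m*(-8*m^2*exp(m) + m^2 - 44*m*exp(m) + 56*exp(m))/(m^3 + 12*m^2*exp(m) + 48*m*exp(2*m) + 64*exp(3*m))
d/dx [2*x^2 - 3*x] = 4*x - 3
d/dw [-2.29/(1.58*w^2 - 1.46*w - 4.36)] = (7.2364*w - 3.3434)/(-1.58*w^2 + 1.46*w + 4.36)^2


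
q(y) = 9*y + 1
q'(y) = 9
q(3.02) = 28.18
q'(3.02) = 9.00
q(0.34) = 4.06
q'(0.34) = 9.00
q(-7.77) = -68.93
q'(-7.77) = 9.00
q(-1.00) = -8.00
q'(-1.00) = 9.00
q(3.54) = 32.86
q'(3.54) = 9.00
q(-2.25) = -19.25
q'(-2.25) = 9.00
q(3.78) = 35.02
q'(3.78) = 9.00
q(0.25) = 3.25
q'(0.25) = 9.00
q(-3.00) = -26.00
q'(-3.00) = 9.00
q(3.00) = 28.00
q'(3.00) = 9.00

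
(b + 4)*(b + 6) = b^2 + 10*b + 24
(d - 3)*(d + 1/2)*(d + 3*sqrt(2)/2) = d^3 - 5*d^2/2 + 3*sqrt(2)*d^2/2 - 15*sqrt(2)*d/4 - 3*d/2 - 9*sqrt(2)/4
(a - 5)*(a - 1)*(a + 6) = a^3 - 31*a + 30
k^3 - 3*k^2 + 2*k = k*(k - 2)*(k - 1)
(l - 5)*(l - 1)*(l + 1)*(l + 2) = l^4 - 3*l^3 - 11*l^2 + 3*l + 10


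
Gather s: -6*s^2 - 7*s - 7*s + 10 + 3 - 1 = -6*s^2 - 14*s + 12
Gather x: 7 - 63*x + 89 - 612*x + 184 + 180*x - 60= 220 - 495*x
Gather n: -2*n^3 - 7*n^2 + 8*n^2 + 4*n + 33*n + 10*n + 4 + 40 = -2*n^3 + n^2 + 47*n + 44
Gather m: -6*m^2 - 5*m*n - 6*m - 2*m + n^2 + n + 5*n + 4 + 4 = -6*m^2 + m*(-5*n - 8) + n^2 + 6*n + 8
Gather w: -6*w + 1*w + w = -4*w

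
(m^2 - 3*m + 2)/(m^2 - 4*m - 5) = (-m^2 + 3*m - 2)/(-m^2 + 4*m + 5)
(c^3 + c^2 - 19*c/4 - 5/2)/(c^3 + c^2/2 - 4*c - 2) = (c + 5/2)/(c + 2)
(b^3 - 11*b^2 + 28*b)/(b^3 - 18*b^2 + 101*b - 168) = b*(b - 4)/(b^2 - 11*b + 24)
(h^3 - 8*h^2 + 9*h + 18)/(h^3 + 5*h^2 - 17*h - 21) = (h - 6)/(h + 7)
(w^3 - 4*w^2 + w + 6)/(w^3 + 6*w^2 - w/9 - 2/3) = 9*(w^3 - 4*w^2 + w + 6)/(9*w^3 + 54*w^2 - w - 6)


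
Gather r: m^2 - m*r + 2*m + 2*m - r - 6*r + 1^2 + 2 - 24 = m^2 + 4*m + r*(-m - 7) - 21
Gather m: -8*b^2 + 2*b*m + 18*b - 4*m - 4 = -8*b^2 + 18*b + m*(2*b - 4) - 4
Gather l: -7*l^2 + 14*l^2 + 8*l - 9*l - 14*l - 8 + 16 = 7*l^2 - 15*l + 8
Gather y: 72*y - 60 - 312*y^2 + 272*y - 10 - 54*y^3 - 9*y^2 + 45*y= -54*y^3 - 321*y^2 + 389*y - 70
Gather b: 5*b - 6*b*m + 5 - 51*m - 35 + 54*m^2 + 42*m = b*(5 - 6*m) + 54*m^2 - 9*m - 30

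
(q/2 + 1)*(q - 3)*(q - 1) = q^3/2 - q^2 - 5*q/2 + 3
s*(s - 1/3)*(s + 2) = s^3 + 5*s^2/3 - 2*s/3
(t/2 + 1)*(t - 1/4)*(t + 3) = t^3/2 + 19*t^2/8 + 19*t/8 - 3/4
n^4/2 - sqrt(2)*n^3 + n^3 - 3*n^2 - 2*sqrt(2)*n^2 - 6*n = n*(n/2 + 1)*(n - 3*sqrt(2))*(n + sqrt(2))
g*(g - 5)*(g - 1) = g^3 - 6*g^2 + 5*g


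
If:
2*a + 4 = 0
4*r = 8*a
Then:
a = -2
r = -4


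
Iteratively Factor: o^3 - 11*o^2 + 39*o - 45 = (o - 3)*(o^2 - 8*o + 15) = (o - 5)*(o - 3)*(o - 3)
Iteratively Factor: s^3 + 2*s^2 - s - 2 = (s - 1)*(s^2 + 3*s + 2) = (s - 1)*(s + 2)*(s + 1)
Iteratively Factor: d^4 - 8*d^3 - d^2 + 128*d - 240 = (d - 5)*(d^3 - 3*d^2 - 16*d + 48) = (d - 5)*(d - 3)*(d^2 - 16) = (d - 5)*(d - 4)*(d - 3)*(d + 4)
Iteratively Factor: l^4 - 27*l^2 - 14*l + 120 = (l + 3)*(l^3 - 3*l^2 - 18*l + 40) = (l - 2)*(l + 3)*(l^2 - l - 20) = (l - 5)*(l - 2)*(l + 3)*(l + 4)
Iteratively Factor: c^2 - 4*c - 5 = (c - 5)*(c + 1)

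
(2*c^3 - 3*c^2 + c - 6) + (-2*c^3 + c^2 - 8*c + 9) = -2*c^2 - 7*c + 3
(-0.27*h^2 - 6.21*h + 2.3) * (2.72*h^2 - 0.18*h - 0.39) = -0.7344*h^4 - 16.8426*h^3 + 7.4791*h^2 + 2.0079*h - 0.897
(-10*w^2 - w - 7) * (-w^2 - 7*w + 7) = 10*w^4 + 71*w^3 - 56*w^2 + 42*w - 49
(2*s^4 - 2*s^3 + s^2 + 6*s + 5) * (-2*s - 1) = -4*s^5 + 2*s^4 - 13*s^2 - 16*s - 5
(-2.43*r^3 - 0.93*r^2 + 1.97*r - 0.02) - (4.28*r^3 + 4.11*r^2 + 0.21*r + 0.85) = -6.71*r^3 - 5.04*r^2 + 1.76*r - 0.87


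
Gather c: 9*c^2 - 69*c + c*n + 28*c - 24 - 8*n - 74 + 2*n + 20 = 9*c^2 + c*(n - 41) - 6*n - 78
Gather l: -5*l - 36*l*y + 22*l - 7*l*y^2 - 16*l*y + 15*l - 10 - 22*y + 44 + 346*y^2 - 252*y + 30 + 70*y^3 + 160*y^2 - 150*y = l*(-7*y^2 - 52*y + 32) + 70*y^3 + 506*y^2 - 424*y + 64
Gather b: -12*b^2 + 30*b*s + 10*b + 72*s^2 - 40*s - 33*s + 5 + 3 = -12*b^2 + b*(30*s + 10) + 72*s^2 - 73*s + 8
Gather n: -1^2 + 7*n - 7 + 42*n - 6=49*n - 14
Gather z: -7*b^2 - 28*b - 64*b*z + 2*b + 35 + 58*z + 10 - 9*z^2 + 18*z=-7*b^2 - 26*b - 9*z^2 + z*(76 - 64*b) + 45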